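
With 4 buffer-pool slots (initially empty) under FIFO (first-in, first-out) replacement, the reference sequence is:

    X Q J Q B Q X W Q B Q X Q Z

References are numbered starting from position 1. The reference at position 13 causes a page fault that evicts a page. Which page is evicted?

J

pos 1: X -> miss, frames (X)
pos 2: Q -> miss, frames (X Q)
pos 3: J -> miss, frames (X Q J)
pos 4: Q -> hit
pos 5: B -> miss, frames (X Q J B)
pos 6: Q -> hit
pos 7: X -> hit
pos 8: W -> miss, evict X, frames (Q J B W)
pos 9: Q -> hit
pos 10: B -> hit
pos 11: Q -> hit
pos 12: X -> miss, evict Q, frames (J B W X)
pos 13: Q -> miss, evict J, frames (B W X Q)
At position 13, page J is evicted.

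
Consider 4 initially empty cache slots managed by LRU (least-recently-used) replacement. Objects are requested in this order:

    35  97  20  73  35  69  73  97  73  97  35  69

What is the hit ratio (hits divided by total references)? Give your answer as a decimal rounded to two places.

0.50

35 -> fault, frames [35]
97 -> fault, frames [35, 97]
20 -> fault, frames [35, 97, 20]
73 -> fault, frames [35, 97, 20, 73]
35 -> hit
69 -> fault, evict 97, frames [20, 73, 35, 69]
73 -> hit
97 -> fault, evict 20, frames [35, 69, 73, 97]
73 -> hit
97 -> hit
35 -> hit
69 -> hit
Hits: 6 of 12 references → 6/12 = 0.5000.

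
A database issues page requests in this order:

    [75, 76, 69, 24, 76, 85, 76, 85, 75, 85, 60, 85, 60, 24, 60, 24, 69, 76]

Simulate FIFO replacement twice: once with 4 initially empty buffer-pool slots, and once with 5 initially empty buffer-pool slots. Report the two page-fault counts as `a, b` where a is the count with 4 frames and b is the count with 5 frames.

4 frames: F F F F . F . . F . F . . . . . F F → 9 faults.
5 frames: F F F F . F . . . . F . . . . . . . → 6 faults.
6 < 9: adding a frame reduced faults, as is typical.

9, 6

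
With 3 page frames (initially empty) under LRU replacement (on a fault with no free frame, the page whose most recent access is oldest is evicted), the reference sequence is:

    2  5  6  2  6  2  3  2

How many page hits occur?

2 -> fault, frames [2]
5 -> fault, frames [2, 5]
6 -> fault, frames [2, 5, 6]
2 -> hit
6 -> hit
2 -> hit
3 -> fault, evict 5, frames [6, 2, 3]
2 -> hit
Hits: 4.

4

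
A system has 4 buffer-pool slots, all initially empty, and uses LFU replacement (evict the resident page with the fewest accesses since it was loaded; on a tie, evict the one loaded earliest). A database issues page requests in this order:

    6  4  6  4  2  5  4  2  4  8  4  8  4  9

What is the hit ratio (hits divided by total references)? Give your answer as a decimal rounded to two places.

0.57

6 -> fault, frames {6}
4 -> fault, frames {6,4}
6 -> hit
4 -> hit
2 -> fault, frames {6,4,2}
5 -> fault, frames {6,4,2,5}
4 -> hit
2 -> hit
4 -> hit
8 -> fault, evict 5, frames {6,4,2,8}
4 -> hit
8 -> hit
4 -> hit
9 -> fault, evict 6, frames {4,2,8,9}
Hits: 8 of 14 references → 8/14 = 0.5714.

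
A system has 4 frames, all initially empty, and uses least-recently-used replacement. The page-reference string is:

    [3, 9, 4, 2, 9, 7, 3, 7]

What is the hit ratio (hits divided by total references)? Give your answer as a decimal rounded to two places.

0.25

3: fault, frames {3}
9: fault, frames {3,9}
4: fault, frames {3,9,4}
2: fault, frames {3,9,4,2}
9: hit
7: fault, evict 3, frames {4,2,9,7}
3: fault, evict 4, frames {2,9,7,3}
7: hit
Hits: 2 of 8 references → 2/8 = 0.2500.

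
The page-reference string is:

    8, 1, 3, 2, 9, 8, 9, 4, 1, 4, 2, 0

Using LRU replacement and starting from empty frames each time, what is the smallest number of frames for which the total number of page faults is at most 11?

f=1: 12 faults
f=2: 10 faults
f=3: 10 faults
f=4: 10 faults
f=5: 8 faults
f=6: 7 faults
f=7: 7 faults
Smallest f with faults ≤ 11 is 2.

2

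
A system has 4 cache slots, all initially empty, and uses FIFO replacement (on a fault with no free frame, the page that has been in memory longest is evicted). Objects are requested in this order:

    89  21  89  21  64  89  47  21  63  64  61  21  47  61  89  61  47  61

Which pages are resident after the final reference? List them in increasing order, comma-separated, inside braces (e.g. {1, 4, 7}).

{21, 47, 61, 89}

89: fault, frames [89]
21: fault, frames [89, 21]
89: hit
21: hit
64: fault, frames [89, 21, 64]
89: hit
47: fault, frames [89, 21, 64, 47]
21: hit
63: fault, evict 89, frames [21, 64, 47, 63]
64: hit
61: fault, evict 21, frames [64, 47, 63, 61]
21: fault, evict 64, frames [47, 63, 61, 21]
47: hit
61: hit
89: fault, evict 47, frames [63, 61, 21, 89]
61: hit
47: fault, evict 63, frames [61, 21, 89, 47]
61: hit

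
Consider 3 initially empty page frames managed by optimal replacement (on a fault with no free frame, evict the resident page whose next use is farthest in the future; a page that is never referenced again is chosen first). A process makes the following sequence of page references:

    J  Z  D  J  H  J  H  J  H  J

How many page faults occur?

4

J -> miss, frames {J}
Z -> miss, frames {J,Z}
D -> miss, frames {J,Z,D}
J -> hit
H -> miss, evict D, frames {J,Z,H}
J -> hit
H -> hit
J -> hit
H -> hit
J -> hit
Page faults: 4.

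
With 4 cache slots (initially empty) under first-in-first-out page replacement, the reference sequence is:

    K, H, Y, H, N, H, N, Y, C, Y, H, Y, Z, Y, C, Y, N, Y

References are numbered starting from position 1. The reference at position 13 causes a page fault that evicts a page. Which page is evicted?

pos 1: K -> fault, frames {K}
pos 2: H -> fault, frames {K,H}
pos 3: Y -> fault, frames {K,H,Y}
pos 4: H -> hit
pos 5: N -> fault, frames {K,H,Y,N}
pos 6: H -> hit
pos 7: N -> hit
pos 8: Y -> hit
pos 9: C -> fault, evict K, frames {H,Y,N,C}
pos 10: Y -> hit
pos 11: H -> hit
pos 12: Y -> hit
pos 13: Z -> fault, evict H, frames {Y,N,C,Z}
At position 13, page H is evicted.

H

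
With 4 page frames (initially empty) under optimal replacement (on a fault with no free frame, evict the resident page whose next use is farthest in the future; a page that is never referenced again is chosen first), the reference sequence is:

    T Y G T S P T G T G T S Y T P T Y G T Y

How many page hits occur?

14

T -> fault, frames {T}
Y -> fault, frames {T,Y}
G -> fault, frames {T,Y,G}
T -> hit
S -> fault, frames {T,Y,G,S}
P -> fault, evict Y, frames {T,G,S,P}
T -> hit
G -> hit
T -> hit
G -> hit
T -> hit
S -> hit
Y -> fault, evict S, frames {T,G,P,Y}
T -> hit
P -> hit
T -> hit
Y -> hit
G -> hit
T -> hit
Y -> hit
Hits: 14.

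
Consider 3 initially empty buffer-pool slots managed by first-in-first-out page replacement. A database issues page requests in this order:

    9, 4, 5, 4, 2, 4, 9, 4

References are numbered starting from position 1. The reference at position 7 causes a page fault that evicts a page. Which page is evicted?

4

pos 1: 9 → fault, frames {9}
pos 2: 4 → fault, frames {9,4}
pos 3: 5 → fault, frames {9,4,5}
pos 4: 4 → hit
pos 5: 2 → fault, evict 9, frames {4,5,2}
pos 6: 4 → hit
pos 7: 9 → fault, evict 4, frames {5,2,9}
At position 7, page 4 is evicted.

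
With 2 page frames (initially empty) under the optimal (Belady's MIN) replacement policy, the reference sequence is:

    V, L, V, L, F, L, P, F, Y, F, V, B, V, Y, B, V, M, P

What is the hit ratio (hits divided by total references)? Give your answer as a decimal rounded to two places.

V -> miss, frames [V]
L -> miss, frames [V, L]
V -> hit
L -> hit
F -> miss, evict V, frames [L, F]
L -> hit
P -> miss, evict L, frames [F, P]
F -> hit
Y -> miss, evict P, frames [F, Y]
F -> hit
V -> miss, evict F, frames [Y, V]
B -> miss, evict Y, frames [V, B]
V -> hit
Y -> miss, evict V, frames [B, Y]
B -> hit
V -> miss, evict Y, frames [B, V]
M -> miss, evict V, frames [B, M]
P -> miss, evict M, frames [B, P]
Hits: 7 of 18 references → 7/18 = 0.3889.

0.39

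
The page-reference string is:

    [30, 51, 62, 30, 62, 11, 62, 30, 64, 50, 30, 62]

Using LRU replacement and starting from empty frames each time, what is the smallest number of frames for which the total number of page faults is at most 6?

4

f=1: 12 faults
f=2: 10 faults
f=3: 7 faults
f=4: 6 faults
f=5: 6 faults
f=6: 6 faults
Smallest f with faults ≤ 6 is 4.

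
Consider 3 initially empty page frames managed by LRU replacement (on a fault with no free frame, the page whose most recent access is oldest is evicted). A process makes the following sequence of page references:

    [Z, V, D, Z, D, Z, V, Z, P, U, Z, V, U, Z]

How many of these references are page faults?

Z -> fault, frames {Z}
V -> fault, frames {Z,V}
D -> fault, frames {Z,V,D}
Z -> hit
D -> hit
Z -> hit
V -> hit
Z -> hit
P -> fault, evict D, frames {V,Z,P}
U -> fault, evict V, frames {Z,P,U}
Z -> hit
V -> fault, evict P, frames {U,Z,V}
U -> hit
Z -> hit
Page faults: 6.

6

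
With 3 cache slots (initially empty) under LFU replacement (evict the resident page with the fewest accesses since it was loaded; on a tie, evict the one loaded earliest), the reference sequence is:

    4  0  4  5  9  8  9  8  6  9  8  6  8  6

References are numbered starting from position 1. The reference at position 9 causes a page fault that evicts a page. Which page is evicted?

4

pos 1: 4 -> fault, frames {4}
pos 2: 0 -> fault, frames {4,0}
pos 3: 4 -> hit
pos 4: 5 -> fault, frames {4,0,5}
pos 5: 9 -> fault, evict 0, frames {4,5,9}
pos 6: 8 -> fault, evict 5, frames {4,9,8}
pos 7: 9 -> hit
pos 8: 8 -> hit
pos 9: 6 -> fault, evict 4, frames {9,8,6}
At position 9, page 4 is evicted.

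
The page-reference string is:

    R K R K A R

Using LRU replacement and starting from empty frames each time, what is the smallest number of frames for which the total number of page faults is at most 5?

2

f=1: 6 faults
f=2: 4 faults
f=3: 3 faults
Smallest f with faults ≤ 5 is 2.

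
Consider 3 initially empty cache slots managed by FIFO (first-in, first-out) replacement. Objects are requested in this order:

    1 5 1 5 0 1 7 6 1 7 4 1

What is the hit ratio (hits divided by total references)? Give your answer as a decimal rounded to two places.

0.42

1 → miss, frames (1)
5 → miss, frames (1 5)
1 → hit
5 → hit
0 → miss, frames (1 5 0)
1 → hit
7 → miss, evict 1, frames (5 0 7)
6 → miss, evict 5, frames (0 7 6)
1 → miss, evict 0, frames (7 6 1)
7 → hit
4 → miss, evict 7, frames (6 1 4)
1 → hit
Hits: 5 of 12 references → 5/12 = 0.4167.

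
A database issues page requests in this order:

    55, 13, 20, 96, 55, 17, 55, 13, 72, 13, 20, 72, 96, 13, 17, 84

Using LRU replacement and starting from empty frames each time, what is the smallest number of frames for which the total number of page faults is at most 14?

2

f=1: 16 faults
f=2: 14 faults
f=3: 13 faults
f=4: 11 faults
f=5: 10 faults
f=6: 7 faults
f=7: 7 faults
Smallest f with faults ≤ 14 is 2.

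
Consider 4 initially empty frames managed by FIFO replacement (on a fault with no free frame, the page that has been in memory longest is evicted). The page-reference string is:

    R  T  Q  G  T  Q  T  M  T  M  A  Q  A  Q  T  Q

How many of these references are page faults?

8

R: fault, frames [R]
T: fault, frames [R, T]
Q: fault, frames [R, T, Q]
G: fault, frames [R, T, Q, G]
T: hit
Q: hit
T: hit
M: fault, evict R, frames [T, Q, G, M]
T: hit
M: hit
A: fault, evict T, frames [Q, G, M, A]
Q: hit
A: hit
Q: hit
T: fault, evict Q, frames [G, M, A, T]
Q: fault, evict G, frames [M, A, T, Q]
Page faults: 8.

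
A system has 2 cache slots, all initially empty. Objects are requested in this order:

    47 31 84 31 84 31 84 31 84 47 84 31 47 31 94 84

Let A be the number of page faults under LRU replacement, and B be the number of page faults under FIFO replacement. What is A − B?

Under LRU: F F F . . . . . . F . F F . F F → 8 faults.
Under FIFO: F F F . . . . . . F . F . . F F → 7 faults.
A − B = 8 − 7 = 1.

1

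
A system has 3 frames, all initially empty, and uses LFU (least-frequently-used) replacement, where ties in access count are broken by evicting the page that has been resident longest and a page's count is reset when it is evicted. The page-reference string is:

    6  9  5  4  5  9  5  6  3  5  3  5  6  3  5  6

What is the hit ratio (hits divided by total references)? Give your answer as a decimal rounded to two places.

6: fault, frames {6}
9: fault, frames {6,9}
5: fault, frames {6,9,5}
4: fault, evict 6, frames {9,5,4}
5: hit
9: hit
5: hit
6: fault, evict 4, frames {9,5,6}
3: fault, evict 6, frames {9,5,3}
5: hit
3: hit
5: hit
6: fault, evict 9, frames {5,3,6}
3: hit
5: hit
6: hit
Hits: 9 of 16 references → 9/16 = 0.5625.

0.56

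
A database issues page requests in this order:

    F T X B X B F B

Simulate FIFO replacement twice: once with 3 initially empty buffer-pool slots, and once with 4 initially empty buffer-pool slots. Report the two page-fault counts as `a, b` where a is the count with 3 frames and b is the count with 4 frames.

5, 4

3 frames: F F F F . . F . → 5 faults.
4 frames: F F F F . . . . → 4 faults.
4 < 5: adding a frame reduced faults, as is typical.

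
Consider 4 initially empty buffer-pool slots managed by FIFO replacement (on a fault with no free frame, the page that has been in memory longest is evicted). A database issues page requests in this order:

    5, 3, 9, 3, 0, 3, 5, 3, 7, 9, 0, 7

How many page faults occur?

5: fault, frames {5}
3: fault, frames {5,3}
9: fault, frames {5,3,9}
3: hit
0: fault, frames {5,3,9,0}
3: hit
5: hit
3: hit
7: fault, evict 5, frames {3,9,0,7}
9: hit
0: hit
7: hit
Page faults: 5.

5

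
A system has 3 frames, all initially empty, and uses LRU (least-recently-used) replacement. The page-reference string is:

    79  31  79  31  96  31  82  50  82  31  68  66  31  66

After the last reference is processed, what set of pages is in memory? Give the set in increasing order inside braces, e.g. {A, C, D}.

{31, 66, 68}

79 -> fault, frames (79)
31 -> fault, frames (79 31)
79 -> hit
31 -> hit
96 -> fault, frames (79 31 96)
31 -> hit
82 -> fault, evict 79, frames (96 31 82)
50 -> fault, evict 96, frames (31 82 50)
82 -> hit
31 -> hit
68 -> fault, evict 50, frames (82 31 68)
66 -> fault, evict 82, frames (31 68 66)
31 -> hit
66 -> hit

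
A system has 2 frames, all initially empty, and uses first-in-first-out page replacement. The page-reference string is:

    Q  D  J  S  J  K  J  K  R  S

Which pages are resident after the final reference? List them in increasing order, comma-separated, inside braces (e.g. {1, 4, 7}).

{R, S}

Q → fault, frames (Q)
D → fault, frames (Q D)
J → fault, evict Q, frames (D J)
S → fault, evict D, frames (J S)
J → hit
K → fault, evict J, frames (S K)
J → fault, evict S, frames (K J)
K → hit
R → fault, evict K, frames (J R)
S → fault, evict J, frames (R S)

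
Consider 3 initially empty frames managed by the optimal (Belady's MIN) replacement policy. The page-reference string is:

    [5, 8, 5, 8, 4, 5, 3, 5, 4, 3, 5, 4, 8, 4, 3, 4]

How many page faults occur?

5

5: fault, frames [5]
8: fault, frames [5, 8]
5: hit
8: hit
4: fault, frames [5, 8, 4]
5: hit
3: fault, evict 8, frames [5, 4, 3]
5: hit
4: hit
3: hit
5: hit
4: hit
8: fault, evict 5, frames [4, 3, 8]
4: hit
3: hit
4: hit
Page faults: 5.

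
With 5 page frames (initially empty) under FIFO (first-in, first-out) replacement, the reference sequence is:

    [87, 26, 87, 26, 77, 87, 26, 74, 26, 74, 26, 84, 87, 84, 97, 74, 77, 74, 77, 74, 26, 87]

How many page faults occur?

87 -> fault, frames [87]
26 -> fault, frames [87, 26]
87 -> hit
26 -> hit
77 -> fault, frames [87, 26, 77]
87 -> hit
26 -> hit
74 -> fault, frames [87, 26, 77, 74]
26 -> hit
74 -> hit
26 -> hit
84 -> fault, frames [87, 26, 77, 74, 84]
87 -> hit
84 -> hit
97 -> fault, evict 87, frames [26, 77, 74, 84, 97]
74 -> hit
77 -> hit
74 -> hit
77 -> hit
74 -> hit
26 -> hit
87 -> fault, evict 26, frames [77, 74, 84, 97, 87]
Page faults: 7.

7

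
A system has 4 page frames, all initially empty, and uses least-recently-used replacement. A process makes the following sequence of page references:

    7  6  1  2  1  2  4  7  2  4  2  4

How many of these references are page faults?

6

7: fault, frames (7)
6: fault, frames (7 6)
1: fault, frames (7 6 1)
2: fault, frames (7 6 1 2)
1: hit
2: hit
4: fault, evict 7, frames (6 1 2 4)
7: fault, evict 6, frames (1 2 4 7)
2: hit
4: hit
2: hit
4: hit
Page faults: 6.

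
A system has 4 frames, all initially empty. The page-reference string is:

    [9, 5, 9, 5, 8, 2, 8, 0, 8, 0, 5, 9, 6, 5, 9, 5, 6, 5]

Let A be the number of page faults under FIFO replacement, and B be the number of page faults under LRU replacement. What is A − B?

1

Under FIFO: F F . . F F . F . . . F F F . . . . → 8 faults.
Under LRU: F F . . F F . F . . . F F . . . . . → 7 faults.
A − B = 8 − 7 = 1.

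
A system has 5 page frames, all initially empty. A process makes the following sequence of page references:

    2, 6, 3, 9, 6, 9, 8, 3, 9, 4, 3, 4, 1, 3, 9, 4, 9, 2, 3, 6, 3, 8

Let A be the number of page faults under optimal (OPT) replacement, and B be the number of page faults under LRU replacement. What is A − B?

-1

Under OPT: F F F F . . F . . F . . F . . . . . . F . F → 9 faults.
Under LRU: F F F F . . F . . F . . F . . . . F . F . F → 10 faults.
A − B = 9 − 10 = -1.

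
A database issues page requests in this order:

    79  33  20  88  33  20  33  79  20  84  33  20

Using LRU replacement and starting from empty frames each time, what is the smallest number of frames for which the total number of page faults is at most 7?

3

f=1: 12 faults
f=2: 11 faults
f=3: 7 faults
f=4: 5 faults
f=5: 5 faults
Smallest f with faults ≤ 7 is 3.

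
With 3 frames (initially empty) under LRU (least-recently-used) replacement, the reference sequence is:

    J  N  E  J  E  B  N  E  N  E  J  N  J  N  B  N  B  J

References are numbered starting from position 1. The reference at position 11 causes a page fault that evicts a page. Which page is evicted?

B

pos 1: J → miss, frames (J)
pos 2: N → miss, frames (J N)
pos 3: E → miss, frames (J N E)
pos 4: J → hit
pos 5: E → hit
pos 6: B → miss, evict N, frames (J E B)
pos 7: N → miss, evict J, frames (E B N)
pos 8: E → hit
pos 9: N → hit
pos 10: E → hit
pos 11: J → miss, evict B, frames (N E J)
At position 11, page B is evicted.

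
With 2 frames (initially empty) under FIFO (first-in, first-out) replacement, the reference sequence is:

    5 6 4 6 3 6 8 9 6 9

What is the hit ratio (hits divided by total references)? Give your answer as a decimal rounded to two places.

5 -> fault, frames (5)
6 -> fault, frames (5 6)
4 -> fault, evict 5, frames (6 4)
6 -> hit
3 -> fault, evict 6, frames (4 3)
6 -> fault, evict 4, frames (3 6)
8 -> fault, evict 3, frames (6 8)
9 -> fault, evict 6, frames (8 9)
6 -> fault, evict 8, frames (9 6)
9 -> hit
Hits: 2 of 10 references → 2/10 = 0.2000.

0.20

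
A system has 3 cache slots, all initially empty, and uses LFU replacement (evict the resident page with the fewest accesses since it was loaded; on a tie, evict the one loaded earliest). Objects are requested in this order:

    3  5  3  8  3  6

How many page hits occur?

3 -> fault, frames [3]
5 -> fault, frames [3, 5]
3 -> hit
8 -> fault, frames [3, 5, 8]
3 -> hit
6 -> fault, evict 5, frames [3, 8, 6]
Hits: 2.

2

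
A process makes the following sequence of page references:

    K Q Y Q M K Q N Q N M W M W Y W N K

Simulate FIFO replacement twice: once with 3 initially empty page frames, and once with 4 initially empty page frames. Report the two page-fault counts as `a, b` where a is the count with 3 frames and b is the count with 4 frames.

12, 7

3 frames: F F F . F F F F . . F F . . F . F F → 12 faults.
4 frames: F F F . F . . F . . . F . . . . . F → 7 faults.
7 < 12: adding a frame reduced faults, as is typical.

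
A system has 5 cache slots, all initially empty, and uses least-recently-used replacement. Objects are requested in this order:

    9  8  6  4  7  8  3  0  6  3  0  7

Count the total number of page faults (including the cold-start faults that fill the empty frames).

8

9 -> fault, frames (9)
8 -> fault, frames (9 8)
6 -> fault, frames (9 8 6)
4 -> fault, frames (9 8 6 4)
7 -> fault, frames (9 8 6 4 7)
8 -> hit
3 -> fault, evict 9, frames (6 4 7 8 3)
0 -> fault, evict 6, frames (4 7 8 3 0)
6 -> fault, evict 4, frames (7 8 3 0 6)
3 -> hit
0 -> hit
7 -> hit
Page faults: 8.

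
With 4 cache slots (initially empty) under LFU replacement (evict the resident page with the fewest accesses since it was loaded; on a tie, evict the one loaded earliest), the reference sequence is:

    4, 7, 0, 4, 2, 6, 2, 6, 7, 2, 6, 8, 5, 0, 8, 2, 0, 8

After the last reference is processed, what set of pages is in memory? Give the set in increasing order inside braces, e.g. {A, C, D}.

4 -> miss, frames {4}
7 -> miss, frames {4,7}
0 -> miss, frames {4,7,0}
4 -> hit
2 -> miss, frames {4,7,0,2}
6 -> miss, evict 7, frames {4,0,2,6}
2 -> hit
6 -> hit
7 -> miss, evict 0, frames {4,2,6,7}
2 -> hit
6 -> hit
8 -> miss, evict 7, frames {4,2,6,8}
5 -> miss, evict 8, frames {4,2,6,5}
0 -> miss, evict 5, frames {4,2,6,0}
8 -> miss, evict 0, frames {4,2,6,8}
2 -> hit
0 -> miss, evict 8, frames {4,2,6,0}
8 -> miss, evict 0, frames {4,2,6,8}

{2, 4, 6, 8}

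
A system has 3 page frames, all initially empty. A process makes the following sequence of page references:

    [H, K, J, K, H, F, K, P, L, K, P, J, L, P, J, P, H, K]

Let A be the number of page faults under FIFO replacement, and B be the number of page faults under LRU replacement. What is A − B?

Under FIFO: F F F . . F . F F F . F . F . . F F → 11 faults.
Under LRU: F F F . . F . F F . . F F . . . F F → 10 faults.
A − B = 11 − 10 = 1.

1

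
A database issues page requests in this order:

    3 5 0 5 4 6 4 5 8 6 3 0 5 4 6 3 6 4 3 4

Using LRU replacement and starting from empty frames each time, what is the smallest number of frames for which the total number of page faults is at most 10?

f=1: 20 faults
f=2: 16 faults
f=3: 13 faults
f=4: 12 faults
f=5: 9 faults
f=6: 6 faults
Smallest f with faults ≤ 10 is 5.

5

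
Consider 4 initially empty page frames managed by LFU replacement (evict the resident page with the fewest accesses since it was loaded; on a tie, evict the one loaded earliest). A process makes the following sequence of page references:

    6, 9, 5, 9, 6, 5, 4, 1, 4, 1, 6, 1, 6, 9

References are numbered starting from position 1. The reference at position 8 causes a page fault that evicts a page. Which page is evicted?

pos 1: 6 -> miss, frames (6)
pos 2: 9 -> miss, frames (6 9)
pos 3: 5 -> miss, frames (6 9 5)
pos 4: 9 -> hit
pos 5: 6 -> hit
pos 6: 5 -> hit
pos 7: 4 -> miss, frames (6 9 5 4)
pos 8: 1 -> miss, evict 4, frames (6 9 5 1)
At position 8, page 4 is evicted.

4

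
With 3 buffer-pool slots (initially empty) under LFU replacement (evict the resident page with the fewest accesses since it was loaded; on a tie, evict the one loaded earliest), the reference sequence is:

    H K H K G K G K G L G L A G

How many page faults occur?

H: fault, frames [H]
K: fault, frames [H, K]
H: hit
K: hit
G: fault, frames [H, K, G]
K: hit
G: hit
K: hit
G: hit
L: fault, evict H, frames [K, G, L]
G: hit
L: hit
A: fault, evict L, frames [K, G, A]
G: hit
Page faults: 5.

5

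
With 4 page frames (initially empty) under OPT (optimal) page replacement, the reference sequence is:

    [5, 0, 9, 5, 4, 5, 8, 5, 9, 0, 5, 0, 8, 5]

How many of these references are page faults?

5

5: fault, frames {5}
0: fault, frames {5,0}
9: fault, frames {5,0,9}
5: hit
4: fault, frames {5,0,9,4}
5: hit
8: fault, evict 4, frames {5,0,9,8}
5: hit
9: hit
0: hit
5: hit
0: hit
8: hit
5: hit
Page faults: 5.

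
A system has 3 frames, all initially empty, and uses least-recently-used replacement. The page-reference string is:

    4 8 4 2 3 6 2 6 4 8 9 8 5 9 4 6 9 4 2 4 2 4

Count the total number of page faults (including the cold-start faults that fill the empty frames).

4 → miss, frames {4}
8 → miss, frames {4,8}
4 → hit
2 → miss, frames {8,4,2}
3 → miss, evict 8, frames {4,2,3}
6 → miss, evict 4, frames {2,3,6}
2 → hit
6 → hit
4 → miss, evict 3, frames {2,6,4}
8 → miss, evict 2, frames {6,4,8}
9 → miss, evict 6, frames {4,8,9}
8 → hit
5 → miss, evict 4, frames {9,8,5}
9 → hit
4 → miss, evict 8, frames {5,9,4}
6 → miss, evict 5, frames {9,4,6}
9 → hit
4 → hit
2 → miss, evict 6, frames {9,4,2}
4 → hit
2 → hit
4 → hit
Page faults: 12.

12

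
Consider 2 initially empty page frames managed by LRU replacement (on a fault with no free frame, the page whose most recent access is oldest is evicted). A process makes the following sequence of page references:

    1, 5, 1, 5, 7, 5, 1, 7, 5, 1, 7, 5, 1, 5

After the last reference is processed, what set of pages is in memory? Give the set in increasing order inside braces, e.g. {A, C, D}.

1 → miss, frames {1}
5 → miss, frames {1,5}
1 → hit
5 → hit
7 → miss, evict 1, frames {5,7}
5 → hit
1 → miss, evict 7, frames {5,1}
7 → miss, evict 5, frames {1,7}
5 → miss, evict 1, frames {7,5}
1 → miss, evict 7, frames {5,1}
7 → miss, evict 5, frames {1,7}
5 → miss, evict 1, frames {7,5}
1 → miss, evict 7, frames {5,1}
5 → hit

{1, 5}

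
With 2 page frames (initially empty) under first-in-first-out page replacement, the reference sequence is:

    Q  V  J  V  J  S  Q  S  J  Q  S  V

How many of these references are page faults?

8

Q: fault, frames [Q]
V: fault, frames [Q, V]
J: fault, evict Q, frames [V, J]
V: hit
J: hit
S: fault, evict V, frames [J, S]
Q: fault, evict J, frames [S, Q]
S: hit
J: fault, evict S, frames [Q, J]
Q: hit
S: fault, evict Q, frames [J, S]
V: fault, evict J, frames [S, V]
Page faults: 8.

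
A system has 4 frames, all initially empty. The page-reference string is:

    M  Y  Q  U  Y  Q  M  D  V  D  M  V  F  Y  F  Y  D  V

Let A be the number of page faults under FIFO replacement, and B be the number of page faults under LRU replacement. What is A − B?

Under FIFO: F F F F . . . F F . F . F F . . F F → 11 faults.
Under LRU: F F F F . . . F F . . . F F . . F . → 9 faults.
A − B = 11 − 9 = 2.

2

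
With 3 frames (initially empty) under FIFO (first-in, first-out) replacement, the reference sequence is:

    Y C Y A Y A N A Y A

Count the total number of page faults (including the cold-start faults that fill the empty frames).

Y → miss, frames {Y}
C → miss, frames {Y,C}
Y → hit
A → miss, frames {Y,C,A}
Y → hit
A → hit
N → miss, evict Y, frames {C,A,N}
A → hit
Y → miss, evict C, frames {A,N,Y}
A → hit
Page faults: 5.

5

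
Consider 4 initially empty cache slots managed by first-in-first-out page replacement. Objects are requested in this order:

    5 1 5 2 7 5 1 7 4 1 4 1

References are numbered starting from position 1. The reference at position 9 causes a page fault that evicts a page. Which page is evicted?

5

pos 1: 5: miss, frames (5)
pos 2: 1: miss, frames (5 1)
pos 3: 5: hit
pos 4: 2: miss, frames (5 1 2)
pos 5: 7: miss, frames (5 1 2 7)
pos 6: 5: hit
pos 7: 1: hit
pos 8: 7: hit
pos 9: 4: miss, evict 5, frames (1 2 7 4)
At position 9, page 5 is evicted.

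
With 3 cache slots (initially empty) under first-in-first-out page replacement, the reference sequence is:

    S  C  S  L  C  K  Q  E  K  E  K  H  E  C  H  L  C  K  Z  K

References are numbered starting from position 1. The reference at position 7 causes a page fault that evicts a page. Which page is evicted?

pos 1: S: miss, frames {S}
pos 2: C: miss, frames {S,C}
pos 3: S: hit
pos 4: L: miss, frames {S,C,L}
pos 5: C: hit
pos 6: K: miss, evict S, frames {C,L,K}
pos 7: Q: miss, evict C, frames {L,K,Q}
At position 7, page C is evicted.

C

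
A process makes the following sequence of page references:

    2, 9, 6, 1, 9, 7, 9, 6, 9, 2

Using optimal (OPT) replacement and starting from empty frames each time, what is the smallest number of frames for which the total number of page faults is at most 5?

f=1: 10 faults
f=2: 7 faults
f=3: 6 faults
f=4: 5 faults
f=5: 5 faults
Smallest f with faults ≤ 5 is 4.

4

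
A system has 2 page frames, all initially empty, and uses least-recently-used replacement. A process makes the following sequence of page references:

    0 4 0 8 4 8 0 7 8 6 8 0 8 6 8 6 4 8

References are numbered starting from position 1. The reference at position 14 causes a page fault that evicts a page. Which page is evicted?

pos 1: 0 → fault, frames [0]
pos 2: 4 → fault, frames [0, 4]
pos 3: 0 → hit
pos 4: 8 → fault, evict 4, frames [0, 8]
pos 5: 4 → fault, evict 0, frames [8, 4]
pos 6: 8 → hit
pos 7: 0 → fault, evict 4, frames [8, 0]
pos 8: 7 → fault, evict 8, frames [0, 7]
pos 9: 8 → fault, evict 0, frames [7, 8]
pos 10: 6 → fault, evict 7, frames [8, 6]
pos 11: 8 → hit
pos 12: 0 → fault, evict 6, frames [8, 0]
pos 13: 8 → hit
pos 14: 6 → fault, evict 0, frames [8, 6]
At position 14, page 0 is evicted.

0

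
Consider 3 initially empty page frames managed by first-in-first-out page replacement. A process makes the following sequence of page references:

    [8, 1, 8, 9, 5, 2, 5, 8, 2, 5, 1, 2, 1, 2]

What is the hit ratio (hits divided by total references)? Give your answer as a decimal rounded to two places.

8 -> miss, frames (8)
1 -> miss, frames (8 1)
8 -> hit
9 -> miss, frames (8 1 9)
5 -> miss, evict 8, frames (1 9 5)
2 -> miss, evict 1, frames (9 5 2)
5 -> hit
8 -> miss, evict 9, frames (5 2 8)
2 -> hit
5 -> hit
1 -> miss, evict 5, frames (2 8 1)
2 -> hit
1 -> hit
2 -> hit
Hits: 7 of 14 references → 7/14 = 0.5000.

0.50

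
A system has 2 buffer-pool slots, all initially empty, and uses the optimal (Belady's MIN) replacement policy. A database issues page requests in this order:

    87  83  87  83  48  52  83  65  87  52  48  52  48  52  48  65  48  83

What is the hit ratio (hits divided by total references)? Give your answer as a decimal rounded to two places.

0.50

87 → fault, frames (87)
83 → fault, frames (87 83)
87 → hit
83 → hit
48 → fault, evict 87, frames (83 48)
52 → fault, evict 48, frames (83 52)
83 → hit
65 → fault, evict 83, frames (52 65)
87 → fault, evict 65, frames (52 87)
52 → hit
48 → fault, evict 87, frames (52 48)
52 → hit
48 → hit
52 → hit
48 → hit
65 → fault, evict 52, frames (48 65)
48 → hit
83 → fault, evict 65, frames (48 83)
Hits: 9 of 18 references → 9/18 = 0.5000.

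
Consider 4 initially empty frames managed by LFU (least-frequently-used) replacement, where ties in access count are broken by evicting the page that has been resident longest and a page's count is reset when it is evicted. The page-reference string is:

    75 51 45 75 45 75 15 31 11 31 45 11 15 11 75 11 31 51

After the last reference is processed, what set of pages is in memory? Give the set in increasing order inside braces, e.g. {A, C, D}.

75 -> miss, frames (75)
51 -> miss, frames (75 51)
45 -> miss, frames (75 51 45)
75 -> hit
45 -> hit
75 -> hit
15 -> miss, frames (75 51 45 15)
31 -> miss, evict 51, frames (75 45 15 31)
11 -> miss, evict 15, frames (75 45 31 11)
31 -> hit
45 -> hit
11 -> hit
15 -> miss, evict 31, frames (75 45 11 15)
11 -> hit
75 -> hit
11 -> hit
31 -> miss, evict 15, frames (75 45 11 31)
51 -> miss, evict 31, frames (75 45 11 51)

{11, 45, 51, 75}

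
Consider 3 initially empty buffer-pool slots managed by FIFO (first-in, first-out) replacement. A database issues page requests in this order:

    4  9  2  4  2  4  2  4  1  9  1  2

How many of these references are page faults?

4 -> fault, frames {4}
9 -> fault, frames {4,9}
2 -> fault, frames {4,9,2}
4 -> hit
2 -> hit
4 -> hit
2 -> hit
4 -> hit
1 -> fault, evict 4, frames {9,2,1}
9 -> hit
1 -> hit
2 -> hit
Page faults: 4.

4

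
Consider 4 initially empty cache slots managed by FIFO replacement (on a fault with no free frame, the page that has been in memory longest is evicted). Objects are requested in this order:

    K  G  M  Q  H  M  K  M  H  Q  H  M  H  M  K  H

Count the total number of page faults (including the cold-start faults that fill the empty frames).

K → miss, frames [K]
G → miss, frames [K, G]
M → miss, frames [K, G, M]
Q → miss, frames [K, G, M, Q]
H → miss, evict K, frames [G, M, Q, H]
M → hit
K → miss, evict G, frames [M, Q, H, K]
M → hit
H → hit
Q → hit
H → hit
M → hit
H → hit
M → hit
K → hit
H → hit
Page faults: 6.

6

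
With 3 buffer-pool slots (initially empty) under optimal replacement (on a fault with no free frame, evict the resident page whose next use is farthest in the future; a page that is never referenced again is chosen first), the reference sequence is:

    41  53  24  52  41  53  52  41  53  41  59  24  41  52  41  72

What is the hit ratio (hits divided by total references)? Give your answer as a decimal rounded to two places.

41 -> fault, frames {41}
53 -> fault, frames {41,53}
24 -> fault, frames {41,53,24}
52 -> fault, evict 24, frames {41,53,52}
41 -> hit
53 -> hit
52 -> hit
41 -> hit
53 -> hit
41 -> hit
59 -> fault, evict 53, frames {41,52,59}
24 -> fault, evict 59, frames {41,52,24}
41 -> hit
52 -> hit
41 -> hit
72 -> fault, evict 24, frames {41,52,72}
Hits: 9 of 16 references → 9/16 = 0.5625.

0.56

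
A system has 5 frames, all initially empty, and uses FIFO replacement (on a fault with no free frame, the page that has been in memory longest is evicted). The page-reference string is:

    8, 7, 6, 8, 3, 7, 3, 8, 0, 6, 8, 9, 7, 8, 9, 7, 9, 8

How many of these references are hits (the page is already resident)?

8 → miss, frames (8)
7 → miss, frames (8 7)
6 → miss, frames (8 7 6)
8 → hit
3 → miss, frames (8 7 6 3)
7 → hit
3 → hit
8 → hit
0 → miss, frames (8 7 6 3 0)
6 → hit
8 → hit
9 → miss, evict 8, frames (7 6 3 0 9)
7 → hit
8 → miss, evict 7, frames (6 3 0 9 8)
9 → hit
7 → miss, evict 6, frames (3 0 9 8 7)
9 → hit
8 → hit
Hits: 10.

10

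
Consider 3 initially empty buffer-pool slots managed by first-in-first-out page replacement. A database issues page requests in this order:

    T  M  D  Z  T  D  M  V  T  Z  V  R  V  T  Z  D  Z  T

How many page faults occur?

T → fault, frames (T)
M → fault, frames (T M)
D → fault, frames (T M D)
Z → fault, evict T, frames (M D Z)
T → fault, evict M, frames (D Z T)
D → hit
M → fault, evict D, frames (Z T M)
V → fault, evict Z, frames (T M V)
T → hit
Z → fault, evict T, frames (M V Z)
V → hit
R → fault, evict M, frames (V Z R)
V → hit
T → fault, evict V, frames (Z R T)
Z → hit
D → fault, evict Z, frames (R T D)
Z → fault, evict R, frames (T D Z)
T → hit
Page faults: 12.

12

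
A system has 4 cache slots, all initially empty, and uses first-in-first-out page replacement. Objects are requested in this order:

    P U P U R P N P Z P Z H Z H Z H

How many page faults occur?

P -> miss, frames {P}
U -> miss, frames {P,U}
P -> hit
U -> hit
R -> miss, frames {P,U,R}
P -> hit
N -> miss, frames {P,U,R,N}
P -> hit
Z -> miss, evict P, frames {U,R,N,Z}
P -> miss, evict U, frames {R,N,Z,P}
Z -> hit
H -> miss, evict R, frames {N,Z,P,H}
Z -> hit
H -> hit
Z -> hit
H -> hit
Page faults: 7.

7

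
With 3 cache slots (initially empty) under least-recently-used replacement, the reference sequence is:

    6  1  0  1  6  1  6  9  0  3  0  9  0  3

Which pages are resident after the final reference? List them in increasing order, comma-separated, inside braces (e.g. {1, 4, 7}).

6 → miss, frames (6)
1 → miss, frames (6 1)
0 → miss, frames (6 1 0)
1 → hit
6 → hit
1 → hit
6 → hit
9 → miss, evict 0, frames (1 6 9)
0 → miss, evict 1, frames (6 9 0)
3 → miss, evict 6, frames (9 0 3)
0 → hit
9 → hit
0 → hit
3 → hit

{0, 3, 9}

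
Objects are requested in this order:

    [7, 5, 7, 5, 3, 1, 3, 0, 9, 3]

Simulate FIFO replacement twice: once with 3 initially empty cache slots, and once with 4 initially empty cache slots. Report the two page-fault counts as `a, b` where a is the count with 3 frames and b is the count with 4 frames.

7, 6

3 frames: F F . . F F . F F F → 7 faults.
4 frames: F F . . F F . F F . → 6 faults.
6 < 7: adding a frame reduced faults, as is typical.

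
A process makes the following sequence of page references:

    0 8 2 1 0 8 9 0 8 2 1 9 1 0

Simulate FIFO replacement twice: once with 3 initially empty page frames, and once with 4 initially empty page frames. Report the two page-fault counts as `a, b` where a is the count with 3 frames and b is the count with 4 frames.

10, 11

3 frames: F F F F F F F . . F F . . F → 10 faults.
4 frames: F F F F . . F F F F F F . F → 11 faults.
11 > 10: adding a frame increased faults — Belady's anomaly.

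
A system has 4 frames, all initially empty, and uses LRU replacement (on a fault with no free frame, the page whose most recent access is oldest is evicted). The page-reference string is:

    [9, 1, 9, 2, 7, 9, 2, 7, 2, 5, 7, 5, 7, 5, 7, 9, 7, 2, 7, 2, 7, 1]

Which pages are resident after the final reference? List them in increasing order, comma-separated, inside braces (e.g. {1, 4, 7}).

9: fault, frames (9)
1: fault, frames (9 1)
9: hit
2: fault, frames (1 9 2)
7: fault, frames (1 9 2 7)
9: hit
2: hit
7: hit
2: hit
5: fault, evict 1, frames (9 7 2 5)
7: hit
5: hit
7: hit
5: hit
7: hit
9: hit
7: hit
2: hit
7: hit
2: hit
7: hit
1: fault, evict 5, frames (9 2 7 1)

{1, 2, 7, 9}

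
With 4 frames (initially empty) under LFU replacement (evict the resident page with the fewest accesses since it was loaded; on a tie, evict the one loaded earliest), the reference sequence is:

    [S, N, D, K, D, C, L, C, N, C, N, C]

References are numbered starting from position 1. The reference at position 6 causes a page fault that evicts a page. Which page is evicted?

S

pos 1: S: fault, frames (S)
pos 2: N: fault, frames (S N)
pos 3: D: fault, frames (S N D)
pos 4: K: fault, frames (S N D K)
pos 5: D: hit
pos 6: C: fault, evict S, frames (N D K C)
At position 6, page S is evicted.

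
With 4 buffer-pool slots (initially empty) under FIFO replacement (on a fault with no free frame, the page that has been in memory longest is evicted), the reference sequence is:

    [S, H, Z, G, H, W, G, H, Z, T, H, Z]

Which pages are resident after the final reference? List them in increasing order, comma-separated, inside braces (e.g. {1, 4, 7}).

S → miss, frames [S]
H → miss, frames [S, H]
Z → miss, frames [S, H, Z]
G → miss, frames [S, H, Z, G]
H → hit
W → miss, evict S, frames [H, Z, G, W]
G → hit
H → hit
Z → hit
T → miss, evict H, frames [Z, G, W, T]
H → miss, evict Z, frames [G, W, T, H]
Z → miss, evict G, frames [W, T, H, Z]

{H, T, W, Z}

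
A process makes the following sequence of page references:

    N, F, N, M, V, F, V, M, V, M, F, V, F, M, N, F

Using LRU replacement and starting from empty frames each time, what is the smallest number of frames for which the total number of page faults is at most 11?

2

f=1: 16 faults
f=2: 11 faults
f=3: 6 faults
f=4: 4 faults
Smallest f with faults ≤ 11 is 2.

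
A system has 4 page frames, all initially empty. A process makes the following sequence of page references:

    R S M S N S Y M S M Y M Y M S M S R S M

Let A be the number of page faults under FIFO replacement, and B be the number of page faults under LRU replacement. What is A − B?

2

Under FIFO: F F F . F . F . . . . . . . . . . F F F → 8 faults.
Under LRU: F F F . F . F . . . . . . . . . . F . . → 6 faults.
A − B = 8 − 6 = 2.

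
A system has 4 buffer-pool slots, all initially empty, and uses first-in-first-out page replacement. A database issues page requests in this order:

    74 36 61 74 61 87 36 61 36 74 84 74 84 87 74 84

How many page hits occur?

10

74 -> miss, frames (74)
36 -> miss, frames (74 36)
61 -> miss, frames (74 36 61)
74 -> hit
61 -> hit
87 -> miss, frames (74 36 61 87)
36 -> hit
61 -> hit
36 -> hit
74 -> hit
84 -> miss, evict 74, frames (36 61 87 84)
74 -> miss, evict 36, frames (61 87 84 74)
84 -> hit
87 -> hit
74 -> hit
84 -> hit
Hits: 10.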